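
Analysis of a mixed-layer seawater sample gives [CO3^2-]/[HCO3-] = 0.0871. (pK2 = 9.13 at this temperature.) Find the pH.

From K2 = [H⁺][CO3^2-]/[HCO3-]:  pH = pK2 + log₁₀([CO3^2-]/[HCO3-])
log₁₀(0.0871) = -1.060
pH = 9.13 + (-1.060) = 8.07

pH = 8.07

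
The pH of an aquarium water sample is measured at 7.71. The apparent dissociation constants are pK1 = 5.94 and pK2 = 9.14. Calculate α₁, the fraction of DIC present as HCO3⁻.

α₁ = 0.949

α₁ = 1 / (1 + [H⁺]/K1 + K2/[H⁺]) = 1 / (1 + 10^-1.77 + 10^-1.43)
   = 1 / (1 + 0.016982 + 0.037154) = 1/1.0541 = 0.9486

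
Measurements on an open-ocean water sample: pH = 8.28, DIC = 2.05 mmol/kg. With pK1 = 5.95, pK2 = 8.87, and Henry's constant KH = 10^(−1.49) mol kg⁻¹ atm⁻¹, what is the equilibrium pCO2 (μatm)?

pCO2 = 235 μatm

α₀ = 1 / (1 + K1/[H⁺] + K1K2/[H⁺]²) = 1 / (1 + 10^+2.33 + 10^+1.74)
   = 1 / (1 + 213.80 + 54.954) = 1/269.75 = 0.003707
[CO2*] = α₀ × DIC = 0.003707 × 2.05 = 0.007600 mmol/kg = 7.600 μmol/kg
pCO2 = [CO2*]/KH = 7.600×10^-6 / 3.236×10^-2 = 235 μatm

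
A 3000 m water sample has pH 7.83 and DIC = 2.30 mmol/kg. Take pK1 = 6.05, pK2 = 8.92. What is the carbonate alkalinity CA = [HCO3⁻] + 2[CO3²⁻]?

CA = [HCO3⁻] + 2[CO3²⁻] = (α₁ + 2α₂)·DIC
At pH 7.83: [H⁺]/K1 = 10^-1.78 = 0.016596, K2/[H⁺] = 10^-1.09 = 0.081283
α₁ = 1/(1 + 0.016596 + 0.081283) = 1/1.0979 = 0.9108; α₂ = α₁·K2/[H⁺] = 0.07404
α₁ + 2α₂ = 1.0589
CA = 1.0589 × 2.30 = 2.44 mmol/kg

CA = 2.44 mmol/kg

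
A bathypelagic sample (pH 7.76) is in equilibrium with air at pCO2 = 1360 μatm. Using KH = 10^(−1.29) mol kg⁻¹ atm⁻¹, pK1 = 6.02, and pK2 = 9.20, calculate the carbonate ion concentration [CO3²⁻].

[CO2*] = KH · pCO2 = 10^(−1.29) × 1360×10^-6 = 6.975×10^-5 mol/kg
α₀ = 1/(1 + K1/[H⁺] + K1K2/[H⁺]²) = 1/(1 + 10^+1.74 + 10^+0.30) = 0.01726
DIC = [CO2*]/α₀ = 6.975×10^-5 / 0.01726 = 4.042 mmol/kg
[CO3²⁻] = α₂·DIC; α₂ = 0.03443, so [CO3²⁻] = 0.03443 × 4.042 = 0.139 mmol/kg

[CO3²⁻] = 0.139 mmol/kg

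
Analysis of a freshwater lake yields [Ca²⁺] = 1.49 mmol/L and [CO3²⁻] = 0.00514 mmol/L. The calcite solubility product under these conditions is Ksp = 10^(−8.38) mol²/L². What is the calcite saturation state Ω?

Ω = 1.84

Ksp = 10^(−8.38) = 4.169×10^-9
Ω = [Ca²⁺][CO3²⁻]/Ksp = (1.49×10^-3)(0.00514×10^-3) / 4.169×10^-9 = 1.84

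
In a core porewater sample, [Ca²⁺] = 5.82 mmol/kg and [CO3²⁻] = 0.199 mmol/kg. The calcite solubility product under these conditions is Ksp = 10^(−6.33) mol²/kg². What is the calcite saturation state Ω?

Ksp = 10^(−6.33) = 4.677×10^-7
Ω = [Ca²⁺][CO3²⁻]/Ksp = (5.82×10^-3)(0.199×10^-3) / 4.677×10^-7 = 2.48

Ω = 2.48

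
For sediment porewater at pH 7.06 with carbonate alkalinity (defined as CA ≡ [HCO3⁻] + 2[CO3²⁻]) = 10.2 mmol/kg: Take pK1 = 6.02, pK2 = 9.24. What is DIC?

DIC = 11.1 mmol/kg

CA = [HCO3⁻] + 2[CO3²⁻] = (α₁ + 2α₂)·DIC
At pH 7.06: [H⁺]/K1 = 10^-1.04 = 0.091201, K2/[H⁺] = 10^-2.18 = 0.0066069
α₁ = 1/(1 + 0.091201 + 0.0066069) = 1/1.0978 = 0.9109; α₂ = α₁·K2/[H⁺] = 0.006018
α₁ + 2α₂ = 0.9229
DIC = CA / (α₁ + 2α₂) = 10.2 / 0.9229 = 11.1 mmol/kg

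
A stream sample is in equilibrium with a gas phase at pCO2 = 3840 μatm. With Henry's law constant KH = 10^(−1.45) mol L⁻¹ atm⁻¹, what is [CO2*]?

KH = 10^(−1.45) = 3.548×10^-2 mol L⁻¹ atm⁻¹
[CO2*] = KH · pCO2 = 3.548×10^-2 × 3840×10^-6 atm = 1.36×10^-4 mol/L

[CO2*] = 136 μmol/L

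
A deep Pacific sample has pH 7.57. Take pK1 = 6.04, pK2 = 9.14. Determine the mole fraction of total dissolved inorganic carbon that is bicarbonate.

α₁ = 1 / (1 + [H⁺]/K1 + K2/[H⁺]) = 1 / (1 + 10^-1.53 + 10^-1.57)
   = 1 / (1 + 0.029512 + 0.026915) = 1/1.0564 = 0.9466

α₁ = 0.947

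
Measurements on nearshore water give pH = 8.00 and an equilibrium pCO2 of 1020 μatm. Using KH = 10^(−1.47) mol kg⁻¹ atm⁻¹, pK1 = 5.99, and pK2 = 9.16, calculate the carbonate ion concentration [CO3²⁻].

[CO3²⁻] = 0.245 mmol/kg

[CO2*] = KH · pCO2 = 10^(−1.47) × 1020×10^-6 = 3.456×10^-5 mol/kg
α₀ = 1/(1 + K1/[H⁺] + K1K2/[H⁺]²) = 1/(1 + 10^+2.01 + 10^+0.85) = 0.009057
DIC = [CO2*]/α₀ = 3.456×10^-5 / 0.009057 = 3.816 mmol/kg
[CO3²⁻] = α₂·DIC; α₂ = 0.06412, so [CO3²⁻] = 0.06412 × 3.816 = 0.245 mmol/kg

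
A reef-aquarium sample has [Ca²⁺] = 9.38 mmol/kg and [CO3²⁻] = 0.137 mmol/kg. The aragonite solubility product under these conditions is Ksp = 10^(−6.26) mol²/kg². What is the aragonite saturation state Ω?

Ksp = 10^(−6.26) = 5.495×10^-7
Ω = [Ca²⁺][CO3²⁻]/Ksp = (9.38×10^-3)(0.137×10^-3) / 5.495×10^-7 = 2.34

Ω = 2.34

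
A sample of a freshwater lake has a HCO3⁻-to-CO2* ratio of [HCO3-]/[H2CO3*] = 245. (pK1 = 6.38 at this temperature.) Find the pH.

From K1 = [H⁺][HCO3-]/[H2CO3*]:  pH = pK1 + log₁₀([HCO3-]/[H2CO3*])
log₁₀(245) = +2.389
pH = 6.38 + (+2.389) = 8.77

pH = 8.77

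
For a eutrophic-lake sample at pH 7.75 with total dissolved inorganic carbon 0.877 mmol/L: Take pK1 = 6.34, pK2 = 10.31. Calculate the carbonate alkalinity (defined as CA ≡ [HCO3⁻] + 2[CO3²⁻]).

CA = 0.847 mmol/L

CA = [HCO3⁻] + 2[CO3²⁻] = (α₁ + 2α₂)·DIC
At pH 7.75: [H⁺]/K1 = 10^-1.41 = 0.038905, K2/[H⁺] = 10^-2.56 = 0.0027542
α₁ = 1/(1 + 0.038905 + 0.0027542) = 1/1.0417 = 0.9600; α₂ = α₁·K2/[H⁺] = 0.002644
α₁ + 2α₂ = 0.9653
CA = 0.9653 × 0.877 = 0.847 mmol/L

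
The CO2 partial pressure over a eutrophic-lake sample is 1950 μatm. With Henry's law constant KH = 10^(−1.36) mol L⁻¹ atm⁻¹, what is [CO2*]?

[CO2*] = 85.1 μmol/L

KH = 10^(−1.36) = 4.365×10^-2 mol L⁻¹ atm⁻¹
[CO2*] = KH · pCO2 = 4.365×10^-2 × 1950×10^-6 atm = 8.51×10^-5 mol/L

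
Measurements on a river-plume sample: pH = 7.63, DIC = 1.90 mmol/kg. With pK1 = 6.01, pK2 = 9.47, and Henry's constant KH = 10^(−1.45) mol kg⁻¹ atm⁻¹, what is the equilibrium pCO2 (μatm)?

pCO2 = 1240 μatm

α₀ = 1 / (1 + K1/[H⁺] + K1K2/[H⁺]²) = 1 / (1 + 10^+1.62 + 10^-0.22)
   = 1 / (1 + 41.687 + 0.60256) = 1/43.289 = 0.02310
[CO2*] = α₀ × DIC = 0.02310 × 1.90 = 0.04389 mmol/kg
pCO2 = [CO2*]/KH = 4.389×10^-5 / 3.548×10^-2 = 1240 μatm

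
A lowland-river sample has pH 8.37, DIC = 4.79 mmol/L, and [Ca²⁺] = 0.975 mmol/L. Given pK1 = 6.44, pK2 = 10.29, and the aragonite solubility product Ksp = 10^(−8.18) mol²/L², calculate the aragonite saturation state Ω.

α₂ = 1 / (1 + [H⁺]/K2 + [H⁺]²/(K1K2)) = 1 / (1 + 10^+1.92 + 10^-0.01)
   = 1 / (1 + 83.176 + 0.97724) = 1/85.154 = 0.01174
[CO3²⁻] = α₂ × DIC = 0.01174 × 4.79 = 0.05625 mmol/L
Ksp = 10^(−8.18) = 6.607×10^-9
Ω = [Ca²⁺][CO3²⁻]/Ksp = (0.975×10^-3)(5.625×10^-5) / 6.607×10^-9 = 8.30

Ω = 8.30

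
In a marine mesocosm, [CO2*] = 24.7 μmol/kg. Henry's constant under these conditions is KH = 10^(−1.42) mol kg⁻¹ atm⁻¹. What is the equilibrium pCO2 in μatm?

pCO2 = 650 μatm

KH = 10^(−1.42) = 3.802×10^-2 mol kg⁻¹ atm⁻¹
pCO2 = [CO2*]/KH = 24.7×10^-6 / 3.802×10^-2 = 6.50×10^-4 atm = 650 μatm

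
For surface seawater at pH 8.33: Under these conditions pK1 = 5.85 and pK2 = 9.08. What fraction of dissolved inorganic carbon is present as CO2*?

α₀ = 0.00280

α₀ = 1 / (1 + K1/[H⁺] + K1K2/[H⁺]²) = 1 / (1 + 10^+2.48 + 10^+1.73)
   = 1 / (1 + 302.00 + 53.703) = 1/356.70 = 0.002803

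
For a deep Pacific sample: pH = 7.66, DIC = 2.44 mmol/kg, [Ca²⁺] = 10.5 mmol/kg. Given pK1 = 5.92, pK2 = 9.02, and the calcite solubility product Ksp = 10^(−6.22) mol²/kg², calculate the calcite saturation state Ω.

α₂ = 1 / (1 + [H⁺]/K2 + [H⁺]²/(K1K2)) = 1 / (1 + 10^+1.36 + 10^-0.38)
   = 1 / (1 + 22.909 + 0.41687) = 1/24.326 = 0.04111
[CO3²⁻] = α₂ × DIC = 0.04111 × 2.44 = 0.1003 mmol/kg
Ksp = 10^(−6.22) = 6.026×10^-7
Ω = [Ca²⁺][CO3²⁻]/Ksp = (10.5×10^-3)(1.003×10^-4) / 6.026×10^-7 = 1.75

Ω = 1.75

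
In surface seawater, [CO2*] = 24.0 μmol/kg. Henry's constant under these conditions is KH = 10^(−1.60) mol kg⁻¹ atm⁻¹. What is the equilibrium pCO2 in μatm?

pCO2 = 955 μatm

KH = 10^(−1.60) = 2.512×10^-2 mol kg⁻¹ atm⁻¹
pCO2 = [CO2*]/KH = 24.0×10^-6 / 2.512×10^-2 = 9.55×10^-4 atm = 955 μatm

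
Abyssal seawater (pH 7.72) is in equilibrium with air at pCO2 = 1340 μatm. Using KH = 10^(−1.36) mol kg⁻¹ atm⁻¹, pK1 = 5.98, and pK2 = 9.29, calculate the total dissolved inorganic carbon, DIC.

[CO2*] = KH · pCO2 = 10^(−1.36) × 1340×10^-6 = 5.849×10^-5 mol/kg
α₀ = 1/(1 + K1/[H⁺] + K1K2/[H⁺]²) = 1/(1 + 10^+1.74 + 10^+0.17) = 0.01741
DIC = [CO2*]/α₀ = 5.849×10^-5 / 0.01741 = 3.36 mmol/kg

DIC = 3.36 mmol/kg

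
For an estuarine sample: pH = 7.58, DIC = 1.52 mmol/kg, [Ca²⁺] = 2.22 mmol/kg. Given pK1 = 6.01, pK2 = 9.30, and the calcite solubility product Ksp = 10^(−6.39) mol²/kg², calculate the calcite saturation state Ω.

Ω = 0.151

α₂ = 1 / (1 + [H⁺]/K2 + [H⁺]²/(K1K2)) = 1 / (1 + 10^+1.72 + 10^+0.15)
   = 1 / (1 + 52.481 + 1.4125) = 1/54.893 = 0.01822
[CO3²⁻] = α₂ × DIC = 0.01822 × 1.52 = 0.02769 mmol/kg
Ksp = 10^(−6.39) = 4.074×10^-7
Ω = [Ca²⁺][CO3²⁻]/Ksp = (2.22×10^-3)(2.769×10^-5) / 4.074×10^-7 = 0.151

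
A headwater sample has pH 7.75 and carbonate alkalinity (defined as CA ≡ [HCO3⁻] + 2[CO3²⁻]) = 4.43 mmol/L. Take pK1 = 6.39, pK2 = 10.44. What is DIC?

DIC = 4.61 mmol/L

CA = [HCO3⁻] + 2[CO3²⁻] = (α₁ + 2α₂)·DIC
At pH 7.75: [H⁺]/K1 = 10^-1.36 = 0.043652, K2/[H⁺] = 10^-2.69 = 0.0020417
α₁ = 1/(1 + 0.043652 + 0.0020417) = 1/1.0457 = 0.9563; α₂ = α₁·K2/[H⁺] = 0.001953
α₁ + 2α₂ = 0.9602
DIC = CA / (α₁ + 2α₂) = 4.43 / 0.9602 = 4.61 mmol/L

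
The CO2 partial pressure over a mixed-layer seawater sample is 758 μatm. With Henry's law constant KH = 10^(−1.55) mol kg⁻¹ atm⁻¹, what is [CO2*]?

[CO2*] = 21.4 μmol/kg

KH = 10^(−1.55) = 2.818×10^-2 mol kg⁻¹ atm⁻¹
[CO2*] = KH · pCO2 = 2.818×10^-2 × 758×10^-6 atm = 2.14×10^-5 mol/kg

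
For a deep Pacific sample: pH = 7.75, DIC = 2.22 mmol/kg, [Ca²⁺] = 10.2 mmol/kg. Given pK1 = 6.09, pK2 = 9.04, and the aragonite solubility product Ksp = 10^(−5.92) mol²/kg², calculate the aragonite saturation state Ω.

α₂ = 1 / (1 + [H⁺]/K2 + [H⁺]²/(K1K2)) = 1 / (1 + 10^+1.29 + 10^-0.37)
   = 1 / (1 + 19.498 + 0.42658) = 1/20.925 = 0.04779
[CO3²⁻] = α₂ × DIC = 0.04779 × 2.22 = 0.1061 mmol/kg
Ksp = 10^(−5.92) = 1.202×10^-6
Ω = [Ca²⁺][CO3²⁻]/Ksp = (10.2×10^-3)(1.061×10^-4) / 1.202×10^-6 = 0.900

Ω = 0.900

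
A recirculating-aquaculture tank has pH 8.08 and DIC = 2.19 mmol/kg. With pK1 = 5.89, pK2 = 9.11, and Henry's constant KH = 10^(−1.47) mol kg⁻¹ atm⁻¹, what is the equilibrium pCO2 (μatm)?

α₀ = 1 / (1 + K1/[H⁺] + K1K2/[H⁺]²) = 1 / (1 + 10^+2.19 + 10^+1.16)
   = 1 / (1 + 154.88 + 14.454) = 1/170.34 = 0.005871
[CO2*] = α₀ × DIC = 0.005871 × 2.19 = 0.01286 mmol/kg = 12.86 μmol/kg
pCO2 = [CO2*]/KH = 1.286×10^-5 / 3.388×10^-2 = 379 μatm

pCO2 = 379 μatm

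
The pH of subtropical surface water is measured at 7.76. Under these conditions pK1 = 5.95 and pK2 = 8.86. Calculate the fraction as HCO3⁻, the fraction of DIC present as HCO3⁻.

α₁ = 0.913

α₁ = 1 / (1 + [H⁺]/K1 + K2/[H⁺]) = 1 / (1 + 10^-1.81 + 10^-1.10)
   = 1 / (1 + 0.015488 + 0.079433) = 1/1.0949 = 0.9133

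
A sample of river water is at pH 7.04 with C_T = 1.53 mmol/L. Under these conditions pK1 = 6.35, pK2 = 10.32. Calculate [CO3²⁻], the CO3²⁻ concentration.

α₂ = 1 / (1 + [H⁺]/K2 + [H⁺]²/(K1K2)) = 1 / (1 + 10^+3.28 + 10^+2.59)
   = 1 / (1 + 1905.5 + 389.05) = 1/2295.5 = 0.0004356
[CO3²⁻] = α₂ × DIC = 0.0004356 × 1.53 = 0.000667 mmol/L = 0.667 μmol/L

[CO3²⁻] = 0.667 μmol/L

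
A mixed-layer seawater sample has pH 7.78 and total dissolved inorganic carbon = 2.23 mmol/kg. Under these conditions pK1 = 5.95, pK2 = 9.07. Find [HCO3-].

[HCO3⁻] = 2.09 mmol/kg

α₁ = 1 / (1 + [H⁺]/K1 + K2/[H⁺]) = 1 / (1 + 10^-1.83 + 10^-1.29)
   = 1 / (1 + 0.014791 + 0.051286) = 1/1.0661 = 0.9380
[HCO3⁻] = α₁ × DIC = 0.9380 × 2.23 = 2.09 mmol/kg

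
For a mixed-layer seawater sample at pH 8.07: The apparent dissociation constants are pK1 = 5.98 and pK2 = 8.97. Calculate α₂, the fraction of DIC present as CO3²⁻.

α₂ = 1 / (1 + [H⁺]/K2 + [H⁺]²/(K1K2)) = 1 / (1 + 10^+0.90 + 10^-1.19)
   = 1 / (1 + 7.9433 + 0.064565) = 1/9.0078 = 0.1110

α₂ = 0.111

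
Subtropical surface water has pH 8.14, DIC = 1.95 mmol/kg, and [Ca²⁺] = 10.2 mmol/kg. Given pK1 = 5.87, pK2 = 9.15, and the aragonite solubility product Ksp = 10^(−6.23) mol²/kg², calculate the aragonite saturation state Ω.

Ω = 2.99

α₂ = 1 / (1 + [H⁺]/K2 + [H⁺]²/(K1K2)) = 1 / (1 + 10^+1.01 + 10^-1.26)
   = 1 / (1 + 10.233 + 0.054954) = 1/11.288 = 0.08859
[CO3²⁻] = α₂ × DIC = 0.08859 × 1.95 = 0.1728 mmol/kg
Ksp = 10^(−6.23) = 5.888×10^-7
Ω = [Ca²⁺][CO3²⁻]/Ksp = (10.2×10^-3)(1.728×10^-4) / 5.888×10^-7 = 2.99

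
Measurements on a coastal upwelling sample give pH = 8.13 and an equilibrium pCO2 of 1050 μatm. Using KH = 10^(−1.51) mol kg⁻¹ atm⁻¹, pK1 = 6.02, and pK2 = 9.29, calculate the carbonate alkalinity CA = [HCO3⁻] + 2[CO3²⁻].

CA = 4.76 mmol/kg

[CO2*] = KH · pCO2 = 10^(−1.51) × 1050×10^-6 = 3.245×10^-5 mol/kg
α₀ = 1/(1 + K1/[H⁺] + K1K2/[H⁺]²) = 1/(1 + 10^+2.11 + 10^+0.95) = 0.007208
DIC = [CO2*]/α₀ = 3.245×10^-5 / 0.007208 = 4.502 mmol/kg
CA = (α₁ + 2α₂)·DIC = (0.9286 + 2×0.06424) × 4.502 = 4.76 mmol/kg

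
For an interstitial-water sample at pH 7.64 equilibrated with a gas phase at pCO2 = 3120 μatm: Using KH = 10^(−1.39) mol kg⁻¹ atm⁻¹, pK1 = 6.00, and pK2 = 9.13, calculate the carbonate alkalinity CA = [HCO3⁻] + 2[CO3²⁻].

[CO2*] = KH · pCO2 = 10^(−1.39) × 3120×10^-6 = 1.271×10^-4 mol/kg
α₀ = 1/(1 + K1/[H⁺] + K1K2/[H⁺]²) = 1/(1 + 10^+1.64 + 10^+0.15) = 0.02171
DIC = [CO2*]/α₀ = 1.271×10^-4 / 0.02171 = 5.855 mmol/kg
CA = (α₁ + 2α₂)·DIC = (0.9476 + 2×0.03066) × 5.855 = 5.91 mmol/kg

CA = 5.91 mmol/kg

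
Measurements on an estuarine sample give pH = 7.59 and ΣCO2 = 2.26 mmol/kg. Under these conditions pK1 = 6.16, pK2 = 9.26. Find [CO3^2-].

[CO3²⁻] = 0.0456 mmol/kg

α₂ = 1 / (1 + [H⁺]/K2 + [H⁺]²/(K1K2)) = 1 / (1 + 10^+1.67 + 10^+0.24)
   = 1 / (1 + 46.774 + 1.7378) = 1/49.511 = 0.02020
[CO3²⁻] = α₂ × DIC = 0.02020 × 2.26 = 0.0456 mmol/kg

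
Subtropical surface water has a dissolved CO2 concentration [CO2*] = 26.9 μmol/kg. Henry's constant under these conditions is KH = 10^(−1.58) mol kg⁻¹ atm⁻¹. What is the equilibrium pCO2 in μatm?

pCO2 = 1020 μatm

KH = 10^(−1.58) = 2.630×10^-2 mol kg⁻¹ atm⁻¹
pCO2 = [CO2*]/KH = 26.9×10^-6 / 2.630×10^-2 = 1.02×10^-3 atm = 1020 μatm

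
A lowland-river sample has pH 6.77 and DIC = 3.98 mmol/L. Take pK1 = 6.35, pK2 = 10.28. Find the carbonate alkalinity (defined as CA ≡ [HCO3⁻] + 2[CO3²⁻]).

CA = 2.88 mmol/L

CA = [HCO3⁻] + 2[CO3²⁻] = (α₁ + 2α₂)·DIC
At pH 6.77: [H⁺]/K1 = 10^-0.42 = 0.38019, K2/[H⁺] = 10^-3.51 = 0.00030903
α₁ = 1/(1 + 0.38019 + 0.00030903) = 1/1.3805 = 0.7244; α₂ = α₁·K2/[H⁺] = 0.0002239
α₁ + 2α₂ = 0.7248
CA = 0.7248 × 3.98 = 2.88 mmol/L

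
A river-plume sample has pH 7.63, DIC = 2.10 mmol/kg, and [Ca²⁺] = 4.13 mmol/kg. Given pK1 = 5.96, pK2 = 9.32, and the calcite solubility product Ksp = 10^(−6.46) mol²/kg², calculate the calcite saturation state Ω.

Ω = 0.490

α₂ = 1 / (1 + [H⁺]/K2 + [H⁺]²/(K1K2)) = 1 / (1 + 10^+1.69 + 10^+0.02)
   = 1 / (1 + 48.978 + 1.0471) = 1/51.025 = 0.01960
[CO3²⁻] = α₂ × DIC = 0.01960 × 2.10 = 0.04116 mmol/kg
Ksp = 10^(−6.46) = 3.467×10^-7
Ω = [Ca²⁺][CO3²⁻]/Ksp = (4.13×10^-3)(4.116×10^-5) / 3.467×10^-7 = 0.490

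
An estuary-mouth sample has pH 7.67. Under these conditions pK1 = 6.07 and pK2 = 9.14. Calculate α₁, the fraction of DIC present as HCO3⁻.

α₁ = 0.944

α₁ = 1 / (1 + [H⁺]/K1 + K2/[H⁺]) = 1 / (1 + 10^-1.60 + 10^-1.47)
   = 1 / (1 + 0.025119 + 0.033884) = 1/1.0590 = 0.9443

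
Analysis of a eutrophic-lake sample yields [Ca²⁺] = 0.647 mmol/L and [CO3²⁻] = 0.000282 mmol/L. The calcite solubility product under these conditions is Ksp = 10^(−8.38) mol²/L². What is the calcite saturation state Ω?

Ksp = 10^(−8.38) = 4.169×10^-9
Ω = [Ca²⁺][CO3²⁻]/Ksp = (0.647×10^-3)(0.000282×10^-3) / 4.169×10^-9 = 0.0438

Ω = 0.0438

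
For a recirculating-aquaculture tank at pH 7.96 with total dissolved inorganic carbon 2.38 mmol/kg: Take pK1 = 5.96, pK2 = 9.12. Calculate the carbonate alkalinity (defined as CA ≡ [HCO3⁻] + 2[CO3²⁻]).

CA = 2.51 mmol/kg

CA = [HCO3⁻] + 2[CO3²⁻] = (α₁ + 2α₂)·DIC
At pH 7.96: [H⁺]/K1 = 10^-2.00 = 0.010000, K2/[H⁺] = 10^-1.16 = 0.069183
α₁ = 1/(1 + 0.010000 + 0.069183) = 1/1.0792 = 0.9266; α₂ = α₁·K2/[H⁺] = 0.06411
α₁ + 2α₂ = 1.0548
CA = 1.0548 × 2.38 = 2.51 mmol/kg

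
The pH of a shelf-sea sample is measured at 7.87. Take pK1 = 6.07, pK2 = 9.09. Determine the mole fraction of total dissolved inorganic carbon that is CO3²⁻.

α₂ = 0.0560

α₂ = 1 / (1 + [H⁺]/K2 + [H⁺]²/(K1K2)) = 1 / (1 + 10^+1.22 + 10^-0.58)
   = 1 / (1 + 16.596 + 0.26303) = 1/17.859 = 0.05599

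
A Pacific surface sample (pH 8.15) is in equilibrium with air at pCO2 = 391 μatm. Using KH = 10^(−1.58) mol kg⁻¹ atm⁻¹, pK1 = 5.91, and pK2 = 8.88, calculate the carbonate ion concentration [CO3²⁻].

[CO3²⁻] = 0.333 mmol/kg

[CO2*] = KH · pCO2 = 10^(−1.58) × 391×10^-6 = 1.028×10^-5 mol/kg
α₀ = 1/(1 + K1/[H⁺] + K1K2/[H⁺]²) = 1/(1 + 10^+2.24 + 10^+1.51) = 0.004828
DIC = [CO2*]/α₀ = 1.028×10^-5 / 0.004828 = 2.130 mmol/kg
[CO3²⁻] = α₂·DIC; α₂ = 0.1562, so [CO3²⁻] = 0.1562 × 2.130 = 0.333 mmol/kg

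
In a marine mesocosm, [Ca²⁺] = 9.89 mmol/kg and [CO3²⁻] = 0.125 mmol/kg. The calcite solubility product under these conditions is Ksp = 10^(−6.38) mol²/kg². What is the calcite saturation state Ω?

Ksp = 10^(−6.38) = 4.169×10^-7
Ω = [Ca²⁺][CO3²⁻]/Ksp = (9.89×10^-3)(0.125×10^-3) / 4.169×10^-7 = 2.97

Ω = 2.97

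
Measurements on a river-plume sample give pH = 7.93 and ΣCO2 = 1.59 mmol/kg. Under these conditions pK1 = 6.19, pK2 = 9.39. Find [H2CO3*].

α₀ = 1 / (1 + K1/[H⁺] + K1K2/[H⁺]²) = 1 / (1 + 10^+1.74 + 10^+0.28)
   = 1 / (1 + 54.954 + 1.9055) = 1/57.860 = 0.01728
[CO2*] = α₀ × DIC = 0.01728 × 1.59 = 0.0275 mmol/kg

[CO2*] = 0.0275 mmol/kg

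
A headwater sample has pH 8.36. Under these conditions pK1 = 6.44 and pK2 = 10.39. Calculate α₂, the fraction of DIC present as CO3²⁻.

α₂ = 0.00914

α₂ = 1 / (1 + [H⁺]/K2 + [H⁺]²/(K1K2)) = 1 / (1 + 10^+2.03 + 10^+0.11)
   = 1 / (1 + 107.15 + 1.2882) = 1/109.44 = 0.009137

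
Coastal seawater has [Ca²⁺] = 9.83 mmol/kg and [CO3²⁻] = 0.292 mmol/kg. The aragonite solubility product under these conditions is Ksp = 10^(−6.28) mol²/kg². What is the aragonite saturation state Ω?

Ω = 5.47

Ksp = 10^(−6.28) = 5.248×10^-7
Ω = [Ca²⁺][CO3²⁻]/Ksp = (9.83×10^-3)(0.292×10^-3) / 5.248×10^-7 = 5.47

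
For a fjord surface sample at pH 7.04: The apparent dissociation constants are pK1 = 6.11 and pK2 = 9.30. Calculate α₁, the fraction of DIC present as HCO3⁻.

α₁ = 0.890

α₁ = 1 / (1 + [H⁺]/K1 + K2/[H⁺]) = 1 / (1 + 10^-0.93 + 10^-2.26)
   = 1 / (1 + 0.11749 + 0.0054954) = 1/1.1230 = 0.8905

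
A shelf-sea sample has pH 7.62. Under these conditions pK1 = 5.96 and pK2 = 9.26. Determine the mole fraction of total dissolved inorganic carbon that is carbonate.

α₂ = 1 / (1 + [H⁺]/K2 + [H⁺]²/(K1K2)) = 1 / (1 + 10^+1.64 + 10^-0.02)
   = 1 / (1 + 43.652 + 0.95499) = 1/45.607 = 0.02193

α₂ = 0.0219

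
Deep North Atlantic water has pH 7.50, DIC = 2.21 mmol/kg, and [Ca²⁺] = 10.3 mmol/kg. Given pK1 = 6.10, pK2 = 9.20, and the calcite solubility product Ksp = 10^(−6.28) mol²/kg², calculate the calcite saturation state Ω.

Ω = 0.817

α₂ = 1 / (1 + [H⁺]/K2 + [H⁺]²/(K1K2)) = 1 / (1 + 10^+1.70 + 10^+0.30)
   = 1 / (1 + 50.119 + 1.9953) = 1/53.114 = 0.01883
[CO3²⁻] = α₂ × DIC = 0.01883 × 2.21 = 0.04161 mmol/kg
Ksp = 10^(−6.28) = 5.248×10^-7
Ω = [Ca²⁺][CO3²⁻]/Ksp = (10.3×10^-3)(4.161×10^-5) / 5.248×10^-7 = 0.817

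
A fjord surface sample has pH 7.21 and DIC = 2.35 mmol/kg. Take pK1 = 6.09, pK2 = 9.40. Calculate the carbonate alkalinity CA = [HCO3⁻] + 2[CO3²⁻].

CA = 2.20 mmol/kg

CA = [HCO3⁻] + 2[CO3²⁻] = (α₁ + 2α₂)·DIC
At pH 7.21: [H⁺]/K1 = 10^-1.12 = 0.075858, K2/[H⁺] = 10^-2.19 = 0.0064565
α₁ = 1/(1 + 0.075858 + 0.0064565) = 1/1.0823 = 0.9239; α₂ = α₁·K2/[H⁺] = 0.005965
α₁ + 2α₂ = 0.9359
CA = 0.9359 × 2.35 = 2.20 mmol/kg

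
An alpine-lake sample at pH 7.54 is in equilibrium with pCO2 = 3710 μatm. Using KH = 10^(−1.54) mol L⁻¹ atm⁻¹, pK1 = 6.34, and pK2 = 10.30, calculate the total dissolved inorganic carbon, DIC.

DIC = 1.81 mmol/L

[CO2*] = KH · pCO2 = 10^(−1.54) × 3710×10^-6 = 1.070×10^-4 mol/L
α₀ = 1/(1 + K1/[H⁺] + K1K2/[H⁺]²) = 1/(1 + 10^+1.20 + 10^-1.56) = 0.05925
DIC = [CO2*]/α₀ = 1.070×10^-4 / 0.05925 = 1.81 mmol/L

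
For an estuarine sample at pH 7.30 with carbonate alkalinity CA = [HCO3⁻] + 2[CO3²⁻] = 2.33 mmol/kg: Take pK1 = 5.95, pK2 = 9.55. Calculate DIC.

CA = [HCO3⁻] + 2[CO3²⁻] = (α₁ + 2α₂)·DIC
At pH 7.30: [H⁺]/K1 = 10^-1.35 = 0.044668, K2/[H⁺] = 10^-2.25 = 0.0056234
α₁ = 1/(1 + 0.044668 + 0.0056234) = 1/1.0503 = 0.9521; α₂ = α₁·K2/[H⁺] = 0.005354
α₁ + 2α₂ = 0.9628
DIC = CA / (α₁ + 2α₂) = 2.33 / 0.9628 = 2.42 mmol/kg

DIC = 2.42 mmol/kg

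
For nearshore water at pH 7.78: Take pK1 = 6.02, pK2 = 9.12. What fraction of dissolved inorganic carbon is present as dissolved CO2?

α₀ = 1 / (1 + K1/[H⁺] + K1K2/[H⁺]²) = 1 / (1 + 10^+1.76 + 10^+0.42)
   = 1 / (1 + 57.544 + 2.6303) = 1/61.174 = 0.01635

α₀ = 0.0163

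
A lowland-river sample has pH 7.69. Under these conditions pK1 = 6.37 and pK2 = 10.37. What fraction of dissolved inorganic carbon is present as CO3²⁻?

α₂ = 0.00199

α₂ = 1 / (1 + [H⁺]/K2 + [H⁺]²/(K1K2)) = 1 / (1 + 10^+2.68 + 10^+1.36)
   = 1 / (1 + 478.63 + 22.909) = 1/502.54 = 0.001990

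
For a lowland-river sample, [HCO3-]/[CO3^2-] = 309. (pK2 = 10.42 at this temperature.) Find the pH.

pH = 7.93

From K2 = [H⁺][CO3^2-]/[HCO3-]:  pH = pK2 − log₁₀([HCO3-]/[CO3^2-])
log₁₀(309) = +2.490
pH = 10.42 − (+2.490) = 7.93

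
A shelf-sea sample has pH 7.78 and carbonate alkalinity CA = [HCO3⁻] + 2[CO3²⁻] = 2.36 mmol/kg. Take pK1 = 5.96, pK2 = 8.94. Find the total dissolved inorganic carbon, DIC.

DIC = 2.25 mmol/kg

CA = [HCO3⁻] + 2[CO3²⁻] = (α₁ + 2α₂)·DIC
At pH 7.78: [H⁺]/K1 = 10^-1.82 = 0.015136, K2/[H⁺] = 10^-1.16 = 0.069183
α₁ = 1/(1 + 0.015136 + 0.069183) = 1/1.0843 = 0.9222; α₂ = α₁·K2/[H⁺] = 0.06380
α₁ + 2α₂ = 1.0498
DIC = CA / (α₁ + 2α₂) = 2.36 / 1.0498 = 2.25 mmol/kg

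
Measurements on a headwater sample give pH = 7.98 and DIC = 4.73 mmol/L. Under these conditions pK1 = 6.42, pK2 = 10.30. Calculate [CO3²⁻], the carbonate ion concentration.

α₂ = 1 / (1 + [H⁺]/K2 + [H⁺]²/(K1K2)) = 1 / (1 + 10^+2.32 + 10^+0.76)
   = 1 / (1 + 208.93 + 5.7544) = 1/215.68 = 0.004636
[CO3²⁻] = α₂ × DIC = 0.004636 × 4.73 = 0.0219 mmol/L

[CO3²⁻] = 0.0219 mmol/L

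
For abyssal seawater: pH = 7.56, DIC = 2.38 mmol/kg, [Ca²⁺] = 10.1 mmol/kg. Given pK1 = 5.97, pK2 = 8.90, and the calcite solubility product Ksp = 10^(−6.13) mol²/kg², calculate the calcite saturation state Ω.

Ω = 1.38

α₂ = 1 / (1 + [H⁺]/K2 + [H⁺]²/(K1K2)) = 1 / (1 + 10^+1.34 + 10^-0.25)
   = 1 / (1 + 21.878 + 0.56234) = 1/23.440 = 0.04266
[CO3²⁻] = α₂ × DIC = 0.04266 × 2.38 = 0.1015 mmol/kg
Ksp = 10^(−6.13) = 7.413×10^-7
Ω = [Ca²⁺][CO3²⁻]/Ksp = (10.1×10^-3)(1.015×10^-4) / 7.413×10^-7 = 1.38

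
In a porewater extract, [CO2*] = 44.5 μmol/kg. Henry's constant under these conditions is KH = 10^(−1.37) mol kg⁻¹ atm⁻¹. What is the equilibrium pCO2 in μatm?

pCO2 = 1040 μatm

KH = 10^(−1.37) = 4.266×10^-2 mol kg⁻¹ atm⁻¹
pCO2 = [CO2*]/KH = 44.5×10^-6 / 4.266×10^-2 = 1.04×10^-3 atm = 1040 μatm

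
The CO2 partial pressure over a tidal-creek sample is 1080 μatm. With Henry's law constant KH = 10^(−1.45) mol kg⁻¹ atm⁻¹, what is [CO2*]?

KH = 10^(−1.45) = 3.548×10^-2 mol kg⁻¹ atm⁻¹
[CO2*] = KH · pCO2 = 3.548×10^-2 × 1080×10^-6 atm = 3.83×10^-5 mol/kg

[CO2*] = 38.3 μmol/kg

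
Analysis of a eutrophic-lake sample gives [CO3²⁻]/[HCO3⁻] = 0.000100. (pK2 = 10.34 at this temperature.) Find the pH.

pH = 6.34

From K2 = [H⁺][CO3²⁻]/[HCO3⁻]:  pH = pK2 + log₁₀([CO3²⁻]/[HCO3⁻])
log₁₀(0.000100) = -4.000
pH = 10.34 + (-4.000) = 6.34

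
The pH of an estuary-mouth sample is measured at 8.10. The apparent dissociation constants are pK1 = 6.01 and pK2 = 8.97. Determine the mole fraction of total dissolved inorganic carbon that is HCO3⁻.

α₁ = 1 / (1 + [H⁺]/K1 + K2/[H⁺]) = 1 / (1 + 10^-2.09 + 10^-0.87)
   = 1 / (1 + 0.0081283 + 0.13490) = 1/1.1430 = 0.8749

α₁ = 0.875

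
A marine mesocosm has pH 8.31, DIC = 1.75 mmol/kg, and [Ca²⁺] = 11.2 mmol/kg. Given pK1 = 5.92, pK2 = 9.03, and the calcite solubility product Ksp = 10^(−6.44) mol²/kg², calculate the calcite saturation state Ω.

Ω = 8.61

α₂ = 1 / (1 + [H⁺]/K2 + [H⁺]²/(K1K2)) = 1 / (1 + 10^+0.72 + 10^-1.67)
   = 1 / (1 + 5.2481 + 0.021380) = 1/6.2695 = 0.1595
[CO3²⁻] = α₂ × DIC = 0.1595 × 1.75 = 0.2791 mmol/kg
Ksp = 10^(−6.44) = 3.631×10^-7
Ω = [Ca²⁺][CO3²⁻]/Ksp = (11.2×10^-3)(2.791×10^-4) / 3.631×10^-7 = 8.61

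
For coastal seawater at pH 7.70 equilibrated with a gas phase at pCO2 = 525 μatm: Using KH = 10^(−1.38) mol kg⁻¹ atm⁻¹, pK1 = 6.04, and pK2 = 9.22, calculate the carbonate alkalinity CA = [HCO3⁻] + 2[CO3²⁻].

CA = 1.06 mmol/kg

[CO2*] = KH · pCO2 = 10^(−1.38) × 525×10^-6 = 2.189×10^-5 mol/kg
α₀ = 1/(1 + K1/[H⁺] + K1K2/[H⁺]²) = 1/(1 + 10^+1.66 + 10^+0.14) = 0.02079
DIC = [CO2*]/α₀ = 2.189×10^-5 / 0.02079 = 1.052 mmol/kg
CA = (α₁ + 2α₂)·DIC = (0.9505 + 2×0.02870) × 1.052 = 1.06 mmol/kg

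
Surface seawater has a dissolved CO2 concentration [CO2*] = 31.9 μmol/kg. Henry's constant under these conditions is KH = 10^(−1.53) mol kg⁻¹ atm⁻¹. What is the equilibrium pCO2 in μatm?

pCO2 = 1080 μatm

KH = 10^(−1.53) = 2.951×10^-2 mol kg⁻¹ atm⁻¹
pCO2 = [CO2*]/KH = 31.9×10^-6 / 2.951×10^-2 = 1.08×10^-3 atm = 1080 μatm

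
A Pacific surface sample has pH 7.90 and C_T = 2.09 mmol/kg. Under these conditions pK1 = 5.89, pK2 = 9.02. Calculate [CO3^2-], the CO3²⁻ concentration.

α₂ = 1 / (1 + [H⁺]/K2 + [H⁺]²/(K1K2)) = 1 / (1 + 10^+1.12 + 10^-0.89)
   = 1 / (1 + 13.183 + 0.12882) = 1/14.311 = 0.06987
[CO3²⁻] = α₂ × DIC = 0.06987 × 2.09 = 0.146 mmol/kg

[CO3²⁻] = 0.146 mmol/kg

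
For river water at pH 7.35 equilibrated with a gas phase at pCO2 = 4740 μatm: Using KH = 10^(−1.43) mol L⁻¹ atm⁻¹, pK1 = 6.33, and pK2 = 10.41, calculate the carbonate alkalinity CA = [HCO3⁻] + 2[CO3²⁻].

CA = 1.85 mmol/L

[CO2*] = KH · pCO2 = 10^(−1.43) × 4740×10^-6 = 1.761×10^-4 mol/L
α₀ = 1/(1 + K1/[H⁺] + K1K2/[H⁺]²) = 1/(1 + 10^+1.02 + 10^-2.04) = 0.08710
DIC = [CO2*]/α₀ = 1.761×10^-4 / 0.08710 = 2.022 mmol/L
CA = (α₁ + 2α₂)·DIC = (0.9121 + 2×0.0007944) × 2.022 = 1.85 mmol/L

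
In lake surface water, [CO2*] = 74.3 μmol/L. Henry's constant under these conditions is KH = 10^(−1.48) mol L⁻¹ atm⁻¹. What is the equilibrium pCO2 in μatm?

KH = 10^(−1.48) = 3.311×10^-2 mol L⁻¹ atm⁻¹
pCO2 = [CO2*]/KH = 74.3×10^-6 / 3.311×10^-2 = 2.24×10^-3 atm = 2240 μatm

pCO2 = 2240 μatm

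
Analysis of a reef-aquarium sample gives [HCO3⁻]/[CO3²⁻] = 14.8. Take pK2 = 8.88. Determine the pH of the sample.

pH = 7.71

From K2 = [H⁺][CO3²⁻]/[HCO3⁻]:  pH = pK2 − log₁₀([HCO3⁻]/[CO3²⁻])
log₁₀(14.8) = +1.170
pH = 8.88 − (+1.170) = 7.71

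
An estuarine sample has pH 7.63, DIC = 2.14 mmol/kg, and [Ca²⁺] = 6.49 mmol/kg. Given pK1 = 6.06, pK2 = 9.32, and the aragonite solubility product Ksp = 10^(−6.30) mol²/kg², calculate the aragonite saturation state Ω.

α₂ = 1 / (1 + [H⁺]/K2 + [H⁺]²/(K1K2)) = 1 / (1 + 10^+1.69 + 10^+0.12)
   = 1 / (1 + 48.978 + 1.3183) = 1/51.296 = 0.01949
[CO3²⁻] = α₂ × DIC = 0.01949 × 2.14 = 0.04172 mmol/kg
Ksp = 10^(−6.30) = 5.012×10^-7
Ω = [Ca²⁺][CO3²⁻]/Ksp = (6.49×10^-3)(4.172×10^-5) / 5.012×10^-7 = 0.540

Ω = 0.540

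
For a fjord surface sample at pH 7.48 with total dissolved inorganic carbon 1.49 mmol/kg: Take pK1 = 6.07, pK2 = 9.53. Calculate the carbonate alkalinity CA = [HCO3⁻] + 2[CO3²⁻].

CA = [HCO3⁻] + 2[CO3²⁻] = (α₁ + 2α₂)·DIC
At pH 7.48: [H⁺]/K1 = 10^-1.41 = 0.038905, K2/[H⁺] = 10^-2.05 = 0.0089125
α₁ = 1/(1 + 0.038905 + 0.0089125) = 1/1.0478 = 0.9544; α₂ = α₁·K2/[H⁺] = 0.008506
α₁ + 2α₂ = 0.9714
CA = 0.9714 × 1.49 = 1.45 mmol/kg

CA = 1.45 mmol/kg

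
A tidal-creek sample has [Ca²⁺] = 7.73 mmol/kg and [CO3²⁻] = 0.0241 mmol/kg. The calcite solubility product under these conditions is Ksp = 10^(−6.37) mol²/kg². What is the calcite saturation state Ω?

Ksp = 10^(−6.37) = 4.266×10^-7
Ω = [Ca²⁺][CO3²⁻]/Ksp = (7.73×10^-3)(0.0241×10^-3) / 4.266×10^-7 = 0.437

Ω = 0.437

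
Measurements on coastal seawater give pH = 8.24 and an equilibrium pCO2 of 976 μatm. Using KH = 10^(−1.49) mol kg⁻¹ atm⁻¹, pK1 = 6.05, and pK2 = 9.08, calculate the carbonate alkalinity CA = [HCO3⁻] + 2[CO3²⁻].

CA = 6.31 mmol/kg

[CO2*] = KH · pCO2 = 10^(−1.49) × 976×10^-6 = 3.158×10^-5 mol/kg
α₀ = 1/(1 + K1/[H⁺] + K1K2/[H⁺]²) = 1/(1 + 10^+2.19 + 10^+1.35) = 0.005610
DIC = [CO2*]/α₀ = 3.158×10^-5 / 0.005610 = 5.630 mmol/kg
CA = (α₁ + 2α₂)·DIC = (0.8688 + 2×0.1256) × 5.630 = 6.31 mmol/kg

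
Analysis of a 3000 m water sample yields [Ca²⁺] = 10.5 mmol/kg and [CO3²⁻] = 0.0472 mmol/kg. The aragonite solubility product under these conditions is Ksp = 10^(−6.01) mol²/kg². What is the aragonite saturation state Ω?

Ksp = 10^(−6.01) = 9.772×10^-7
Ω = [Ca²⁺][CO3²⁻]/Ksp = (10.5×10^-3)(0.0472×10^-3) / 9.772×10^-7 = 0.507

Ω = 0.507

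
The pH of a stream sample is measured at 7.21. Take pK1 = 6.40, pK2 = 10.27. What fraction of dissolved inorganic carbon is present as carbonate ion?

α₂ = 0.000754

α₂ = 1 / (1 + [H⁺]/K2 + [H⁺]²/(K1K2)) = 1 / (1 + 10^+3.06 + 10^+2.25)
   = 1 / (1 + 1148.2 + 177.83) = 1/1327.0 = 0.0007536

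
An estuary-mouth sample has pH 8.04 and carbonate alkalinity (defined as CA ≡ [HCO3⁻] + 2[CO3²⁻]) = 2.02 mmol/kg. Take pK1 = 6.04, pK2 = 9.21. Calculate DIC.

DIC = 1.92 mmol/kg

CA = [HCO3⁻] + 2[CO3²⁻] = (α₁ + 2α₂)·DIC
At pH 8.04: [H⁺]/K1 = 10^-2.00 = 0.010000, K2/[H⁺] = 10^-1.17 = 0.067608
α₁ = 1/(1 + 0.010000 + 0.067608) = 1/1.0776 = 0.9280; α₂ = α₁·K2/[H⁺] = 0.06274
α₁ + 2α₂ = 1.0535
DIC = CA / (α₁ + 2α₂) = 2.02 / 1.0535 = 1.92 mmol/kg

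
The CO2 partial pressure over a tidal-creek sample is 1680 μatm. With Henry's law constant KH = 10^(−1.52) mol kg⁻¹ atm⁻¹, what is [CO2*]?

[CO2*] = 50.7 μmol/kg

KH = 10^(−1.52) = 3.020×10^-2 mol kg⁻¹ atm⁻¹
[CO2*] = KH · pCO2 = 3.020×10^-2 × 1680×10^-6 atm = 5.07×10^-5 mol/kg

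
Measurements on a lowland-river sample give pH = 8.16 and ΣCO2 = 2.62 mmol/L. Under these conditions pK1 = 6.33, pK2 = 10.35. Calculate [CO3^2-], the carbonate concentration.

α₂ = 1 / (1 + [H⁺]/K2 + [H⁺]²/(K1K2)) = 1 / (1 + 10^+2.19 + 10^+0.36)
   = 1 / (1 + 154.88 + 2.2909) = 1/158.17 = 0.006322
[CO3²⁻] = α₂ × DIC = 0.006322 × 2.62 = 0.0166 mmol/L = 16.6 μmol/L

[CO3²⁻] = 16.6 μmol/L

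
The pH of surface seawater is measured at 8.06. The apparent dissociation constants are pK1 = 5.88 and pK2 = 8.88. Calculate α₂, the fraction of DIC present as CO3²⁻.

α₂ = 0.131

α₂ = 1 / (1 + [H⁺]/K2 + [H⁺]²/(K1K2)) = 1 / (1 + 10^+0.82 + 10^-1.36)
   = 1 / (1 + 6.6069 + 0.043652) = 1/7.6506 = 0.1307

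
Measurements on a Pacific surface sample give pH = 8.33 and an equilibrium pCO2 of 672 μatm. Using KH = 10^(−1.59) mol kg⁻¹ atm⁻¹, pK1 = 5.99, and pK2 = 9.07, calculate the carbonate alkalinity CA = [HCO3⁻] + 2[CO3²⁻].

[CO2*] = KH · pCO2 = 10^(−1.59) × 672×10^-6 = 1.727×10^-5 mol/kg
α₀ = 1/(1 + K1/[H⁺] + K1K2/[H⁺]²) = 1/(1 + 10^+2.34 + 10^+1.60) = 0.003852
DIC = [CO2*]/α₀ = 1.727×10^-5 / 0.003852 = 4.484 mmol/kg
CA = (α₁ + 2α₂)·DIC = (0.8428 + 2×0.1534) × 4.484 = 5.15 mmol/kg

CA = 5.15 mmol/kg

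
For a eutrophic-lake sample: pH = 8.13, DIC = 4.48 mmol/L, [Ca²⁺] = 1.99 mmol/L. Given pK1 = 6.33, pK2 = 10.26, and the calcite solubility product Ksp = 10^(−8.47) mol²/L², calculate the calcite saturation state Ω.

Ω = 19.1

α₂ = 1 / (1 + [H⁺]/K2 + [H⁺]²/(K1K2)) = 1 / (1 + 10^+2.13 + 10^+0.33)
   = 1 / (1 + 134.90 + 2.1380) = 1/138.03 = 0.007245
[CO3²⁻] = α₂ × DIC = 0.007245 × 4.48 = 0.03246 mmol/L
Ksp = 10^(−8.47) = 3.388×10^-9
Ω = [Ca²⁺][CO3²⁻]/Ksp = (1.99×10^-3)(3.246×10^-5) / 3.388×10^-9 = 19.1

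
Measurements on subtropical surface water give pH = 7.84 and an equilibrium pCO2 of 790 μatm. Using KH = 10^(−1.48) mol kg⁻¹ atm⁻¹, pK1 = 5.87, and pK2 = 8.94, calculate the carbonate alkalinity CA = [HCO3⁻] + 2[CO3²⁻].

CA = 2.83 mmol/kg

[CO2*] = KH · pCO2 = 10^(−1.48) × 790×10^-6 = 2.616×10^-5 mol/kg
α₀ = 1/(1 + K1/[H⁺] + K1K2/[H⁺]²) = 1/(1 + 10^+1.97 + 10^+0.87) = 0.009829
DIC = [CO2*]/α₀ = 2.616×10^-5 / 0.009829 = 2.661 mmol/kg
CA = (α₁ + 2α₂)·DIC = (0.9173 + 2×0.07286) × 2.661 = 2.83 mmol/kg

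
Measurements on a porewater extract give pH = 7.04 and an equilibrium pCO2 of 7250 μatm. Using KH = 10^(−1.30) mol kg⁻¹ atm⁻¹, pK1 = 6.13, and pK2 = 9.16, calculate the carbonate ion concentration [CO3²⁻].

[CO3²⁻] = 0.0224 mmol/kg

[CO2*] = KH · pCO2 = 10^(−1.30) × 7250×10^-6 = 3.634×10^-4 mol/kg
α₀ = 1/(1 + K1/[H⁺] + K1K2/[H⁺]²) = 1/(1 + 10^+0.91 + 10^-1.21) = 0.1088
DIC = [CO2*]/α₀ = 3.634×10^-4 / 0.1088 = 3.339 mmol/kg
[CO3²⁻] = α₂·DIC; α₂ = 0.006709, so [CO3²⁻] = 0.006709 × 3.339 = 0.0224 mmol/kg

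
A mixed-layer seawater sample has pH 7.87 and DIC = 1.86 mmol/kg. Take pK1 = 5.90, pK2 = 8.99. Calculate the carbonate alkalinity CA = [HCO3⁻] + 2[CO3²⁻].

CA = 1.97 mmol/kg

CA = [HCO3⁻] + 2[CO3²⁻] = (α₁ + 2α₂)·DIC
At pH 7.87: [H⁺]/K1 = 10^-1.97 = 0.010715, K2/[H⁺] = 10^-1.12 = 0.075858
α₁ = 1/(1 + 0.010715 + 0.075858) = 1/1.0866 = 0.9203; α₂ = α₁·K2/[H⁺] = 0.06981
α₁ + 2α₂ = 1.0600
CA = 1.0600 × 1.86 = 1.97 mmol/kg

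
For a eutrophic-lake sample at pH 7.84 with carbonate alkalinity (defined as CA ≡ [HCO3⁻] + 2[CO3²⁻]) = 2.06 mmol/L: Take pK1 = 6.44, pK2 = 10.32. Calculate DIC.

CA = [HCO3⁻] + 2[CO3²⁻] = (α₁ + 2α₂)·DIC
At pH 7.84: [H⁺]/K1 = 10^-1.40 = 0.039811, K2/[H⁺] = 10^-2.48 = 0.0033113
α₁ = 1/(1 + 0.039811 + 0.0033113) = 1/1.0431 = 0.9587; α₂ = α₁·K2/[H⁺] = 0.003174
α₁ + 2α₂ = 0.9650
DIC = CA / (α₁ + 2α₂) = 2.06 / 0.9650 = 2.13 mmol/L

DIC = 2.13 mmol/L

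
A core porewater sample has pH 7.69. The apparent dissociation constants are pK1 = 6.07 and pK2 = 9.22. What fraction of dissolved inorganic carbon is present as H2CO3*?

α₀ = 1 / (1 + K1/[H⁺] + K1K2/[H⁺]²) = 1 / (1 + 10^+1.62 + 10^+0.09)
   = 1 / (1 + 41.687 + 1.2303) = 1/43.917 = 0.02277

α₀ = 0.0228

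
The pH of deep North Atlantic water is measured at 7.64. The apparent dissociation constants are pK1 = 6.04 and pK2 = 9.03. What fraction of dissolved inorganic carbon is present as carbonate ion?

α₂ = 1 / (1 + [H⁺]/K2 + [H⁺]²/(K1K2)) = 1 / (1 + 10^+1.39 + 10^-0.21)
   = 1 / (1 + 24.547 + 0.61660) = 1/26.164 = 0.03822

α₂ = 0.0382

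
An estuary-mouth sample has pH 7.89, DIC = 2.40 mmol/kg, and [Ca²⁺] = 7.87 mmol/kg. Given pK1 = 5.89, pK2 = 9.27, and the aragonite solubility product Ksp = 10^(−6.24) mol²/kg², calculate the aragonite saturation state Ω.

α₂ = 1 / (1 + [H⁺]/K2 + [H⁺]²/(K1K2)) = 1 / (1 + 10^+1.38 + 10^-0.62)
   = 1 / (1 + 23.988 + 0.23988) = 1/25.228 = 0.03964
[CO3²⁻] = α₂ × DIC = 0.03964 × 2.40 = 0.09513 mmol/kg
Ksp = 10^(−6.24) = 5.754×10^-7
Ω = [Ca²⁺][CO3²⁻]/Ksp = (7.87×10^-3)(9.513×10^-5) / 5.754×10^-7 = 1.30

Ω = 1.30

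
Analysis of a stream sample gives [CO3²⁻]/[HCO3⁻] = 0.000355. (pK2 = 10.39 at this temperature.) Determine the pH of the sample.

From K2 = [H⁺][CO3²⁻]/[HCO3⁻]:  pH = pK2 + log₁₀([CO3²⁻]/[HCO3⁻])
log₁₀(0.000355) = -3.450
pH = 10.39 + (-3.450) = 6.94

pH = 6.94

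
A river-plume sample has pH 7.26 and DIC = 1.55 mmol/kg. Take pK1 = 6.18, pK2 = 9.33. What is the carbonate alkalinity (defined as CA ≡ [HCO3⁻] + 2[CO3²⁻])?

CA = [HCO3⁻] + 2[CO3²⁻] = (α₁ + 2α₂)·DIC
At pH 7.26: [H⁺]/K1 = 10^-1.08 = 0.083176, K2/[H⁺] = 10^-2.07 = 0.0085114
α₁ = 1/(1 + 0.083176 + 0.0085114) = 1/1.0917 = 0.9160; α₂ = α₁·K2/[H⁺] = 0.007797
α₁ + 2α₂ = 0.9316
CA = 0.9316 × 1.55 = 1.44 mmol/kg

CA = 1.44 mmol/kg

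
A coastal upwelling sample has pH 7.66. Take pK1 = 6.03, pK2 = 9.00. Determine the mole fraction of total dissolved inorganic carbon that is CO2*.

α₀ = 0.0219

α₀ = 1 / (1 + K1/[H⁺] + K1K2/[H⁺]²) = 1 / (1 + 10^+1.63 + 10^+0.29)
   = 1 / (1 + 42.658 + 1.9498) = 1/45.608 = 0.02193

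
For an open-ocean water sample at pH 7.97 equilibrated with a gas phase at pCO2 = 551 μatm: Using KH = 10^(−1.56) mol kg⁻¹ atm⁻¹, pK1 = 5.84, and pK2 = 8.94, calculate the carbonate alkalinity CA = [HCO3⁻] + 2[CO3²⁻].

[CO2*] = KH · pCO2 = 10^(−1.56) × 551×10^-6 = 1.518×10^-5 mol/kg
α₀ = 1/(1 + K1/[H⁺] + K1K2/[H⁺]²) = 1/(1 + 10^+2.13 + 10^+1.16) = 0.006651
DIC = [CO2*]/α₀ = 1.518×10^-5 / 0.006651 = 2.282 mmol/kg
CA = (α₁ + 2α₂)·DIC = (0.8972 + 2×0.09614) × 2.282 = 2.49 mmol/kg

CA = 2.49 mmol/kg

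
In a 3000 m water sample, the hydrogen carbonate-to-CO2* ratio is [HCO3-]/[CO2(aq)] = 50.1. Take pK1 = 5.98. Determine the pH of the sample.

pH = 7.68

From K1 = [H⁺][HCO3-]/[CO2(aq)]:  pH = pK1 + log₁₀([HCO3-]/[CO2(aq)])
log₁₀(50.1) = +1.700
pH = 5.98 + (+1.700) = 7.68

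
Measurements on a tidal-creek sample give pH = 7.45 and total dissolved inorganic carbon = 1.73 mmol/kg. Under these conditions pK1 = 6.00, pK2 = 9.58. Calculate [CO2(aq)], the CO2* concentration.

[CO2*] = 0.0589 mmol/kg

α₀ = 1 / (1 + K1/[H⁺] + K1K2/[H⁺]²) = 1 / (1 + 10^+1.45 + 10^-0.68)
   = 1 / (1 + 28.184 + 0.20893) = 1/29.393 = 0.03402
[CO2*] = α₀ × DIC = 0.03402 × 1.73 = 0.0589 mmol/kg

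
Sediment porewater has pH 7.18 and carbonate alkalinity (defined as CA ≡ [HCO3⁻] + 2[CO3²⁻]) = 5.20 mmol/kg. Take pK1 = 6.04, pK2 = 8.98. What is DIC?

CA = [HCO3⁻] + 2[CO3²⁻] = (α₁ + 2α₂)·DIC
At pH 7.18: [H⁺]/K1 = 10^-1.14 = 0.072444, K2/[H⁺] = 10^-1.80 = 0.015849
α₁ = 1/(1 + 0.072444 + 0.015849) = 1/1.0883 = 0.9189; α₂ = α₁·K2/[H⁺] = 0.01456
α₁ + 2α₂ = 0.9480
DIC = CA / (α₁ + 2α₂) = 5.20 / 0.9480 = 5.49 mmol/kg

DIC = 5.49 mmol/kg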